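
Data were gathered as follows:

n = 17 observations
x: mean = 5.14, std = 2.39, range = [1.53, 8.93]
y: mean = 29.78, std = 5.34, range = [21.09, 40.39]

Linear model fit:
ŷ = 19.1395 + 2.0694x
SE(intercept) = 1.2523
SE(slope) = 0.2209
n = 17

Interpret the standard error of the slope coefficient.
SE(β̂₁) = 0.2209 is the estimated standard deviation of the slope estimate across repeated samples; relative to β̂₁ = 2.0694 that is 10.7%, a precise estimate.

What SE measures:
- The standard error quantifies the sampling variability of the coefficient estimate
- It is the estimated standard deviation of β̂₁ across hypothetical repeated samples of the same size
- Smaller SE → more precise estimate

Relative precision:
- SE / |β̂₁| = 0.2209 / 2.0694 = 10.7%
- Rule of thumb (under 20%: precise; 20% to under 50%: moderately precise; 50% or more: imprecise) → precise

Link to interval estimation: a confidence interval for β₁ is β̂₁ ± t* × 0.2209, so SE sets the half-width per unit of t*.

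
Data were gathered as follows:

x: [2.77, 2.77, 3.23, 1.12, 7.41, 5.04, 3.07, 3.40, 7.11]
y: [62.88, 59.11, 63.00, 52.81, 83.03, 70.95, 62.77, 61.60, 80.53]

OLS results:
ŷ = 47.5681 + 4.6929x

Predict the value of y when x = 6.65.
ŷ = 78.7759

To predict y for x = 6.65, substitute into the regression equation:

ŷ = 47.5681 + 4.6929 × 6.65
ŷ = 47.5681 + 31.2078
ŷ = 78.7759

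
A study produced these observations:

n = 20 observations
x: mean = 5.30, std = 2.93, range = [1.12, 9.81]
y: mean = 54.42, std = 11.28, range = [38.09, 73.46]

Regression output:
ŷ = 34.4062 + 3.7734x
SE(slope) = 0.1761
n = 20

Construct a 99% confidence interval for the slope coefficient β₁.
The 99% CI for β₁ is (3.2665, 4.2803)

Confidence interval for the slope:

The 99% CI for β₁ is: β̂₁ ± t*(α/2, n-2) × SE(β̂₁)

Step 1: Find critical t-value
- Confidence level = 0.99
- Degrees of freedom = n - 2 = 20 - 2 = 18
- t*(α/2, 18) = 2.8784

Step 2: Calculate margin of error
Margin = 2.8784 × 0.1761 = 0.5069

Step 3: Construct interval
CI = 3.7734 ± 0.5069
CI = (3.2665, 4.2803)

Interpretation: We are 99% confident that the true slope β₁ lies between 3.2665 and 4.2803.
Both endpoints are positive, so the data support a genuinely positive slope at this confidence level.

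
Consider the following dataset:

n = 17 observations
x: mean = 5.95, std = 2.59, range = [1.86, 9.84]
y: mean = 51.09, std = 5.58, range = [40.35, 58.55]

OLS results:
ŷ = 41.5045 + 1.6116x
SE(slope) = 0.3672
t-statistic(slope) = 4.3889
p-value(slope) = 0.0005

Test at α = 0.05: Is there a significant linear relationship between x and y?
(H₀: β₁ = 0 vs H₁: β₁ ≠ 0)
Since p-value = 0.0005 < α = 0.05, reject H₀ — the slope is significantly different from 0.

Hypothesis test for the slope coefficient:

H₀: β₁ = 0 (no linear relationship)
H₁: β₁ ≠ 0 (linear relationship exists)

Test statistic: t = β̂₁ / SE(β̂₁) = 1.6116 / 0.3672 = 4.3889

The p-value (0.0005) is the probability, under H₀, of a t-statistic at least as extreme as |t| = 4.3889 (two-sided, df = n − 2 = 15).

Decision rule: reject H₀ if p-value < α.
p-value = 0.0005 < α = 0.05 → reject H₀.

At α = 0.05 the data do provide convincing evidence of a nonzero slope.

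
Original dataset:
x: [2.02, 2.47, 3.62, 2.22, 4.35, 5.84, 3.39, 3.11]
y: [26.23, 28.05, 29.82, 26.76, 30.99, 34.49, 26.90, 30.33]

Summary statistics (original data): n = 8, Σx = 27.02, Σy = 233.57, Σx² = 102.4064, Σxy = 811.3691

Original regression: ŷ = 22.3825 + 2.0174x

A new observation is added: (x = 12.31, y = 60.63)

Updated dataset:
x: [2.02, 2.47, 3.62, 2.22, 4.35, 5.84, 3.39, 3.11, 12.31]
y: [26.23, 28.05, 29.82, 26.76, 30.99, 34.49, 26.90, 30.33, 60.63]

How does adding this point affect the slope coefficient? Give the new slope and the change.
New slope β₁ = 3.3151 versus 2.0174 before: a change of +1.2977 (+64.3%).

x = 12.31 lies well outside the original x-range [2.02, 5.84] (x̄ ≈ 3.38), so this observation has high leverage and can move the slope substantially.

Step 1: Update the sums with the new point (n goes from 8 to 9)
Σx  = 27.02 + 12.31 = 39.33
Σy  = 233.57 + 60.63 = 294.20
Σx² = 102.4064 + 12.31² = 102.4064 + 151.5361 = 253.9425
Σxy = 811.3691 + 12.31×60.63 = 811.3691 + 746.3553 = 1557.7244

Step 2: Recompute the slope with b₁ = (nΣxy − ΣxΣy) / (nΣx² − (Σx)²)
Numerator   = 9×1557.7244 − 39.33×294.20 = 14019.5196 − 11570.8860 = 2448.6336
Denominator = 9×253.9425 − 39.33² = 2285.4825 − 1546.8489 = 738.6336
b₁(new) = 2448.6336 / 738.6336 = 3.3151

(Same formula on the original sums: (8×811.3691 − 27.02×233.57) / (8×102.4064 − 27.02²) = 179.8914 / 89.1708 = 2.0174, matching the given fit.)

Step 3: Change in slope
Δβ₁ = 3.3151 − 2.0174 = +1.2977
Relative change = +1.2977 / 2.0174 × 100% = +64.3%
→ the slope increases when the point is added.

A high-leverage point only changes the slope if it is off the original line; here y = 60.63 is above the original trend, so the slope increases.
In practice: refit with and without it and report both if conclusions differ.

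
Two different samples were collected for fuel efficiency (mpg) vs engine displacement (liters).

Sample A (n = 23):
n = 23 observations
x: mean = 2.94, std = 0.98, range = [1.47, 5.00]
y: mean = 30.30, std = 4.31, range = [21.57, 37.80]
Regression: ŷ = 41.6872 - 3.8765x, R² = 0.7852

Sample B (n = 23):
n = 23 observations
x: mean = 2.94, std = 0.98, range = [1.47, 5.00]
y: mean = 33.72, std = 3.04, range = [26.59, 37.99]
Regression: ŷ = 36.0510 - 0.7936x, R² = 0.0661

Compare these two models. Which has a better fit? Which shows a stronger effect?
Model A has the better fit (R² = 0.7852 vs 0.0661). Model A shows the stronger effect (|β₁| = 3.8765 vs 0.7936).

Model Comparison:

Which explains more variance? (R²)
- Model A: R² = 0.7852 → 78.52% of variance in fuel efficiency explained
- Model B: R² = 0.0661 → 6.61% of variance in fuel efficiency explained
- 0.7852 > 0.0661 → Model A has the better fit

Which has the larger per-liter effect? (|β₁|)
- Model A: β₁ = -3.8765 → predicted fuel efficiency falls 3.8765 mpg per additional liter of engine displacement
- Model B: β₁ = -0.7936 → predicted fuel efficiency falls 0.7936 mpg per additional liter of engine displacement
- |-3.8765| > |-0.7936| → Model A shows the stronger marginal effect

Note: The two samples could reflect different populations, time periods, or measurement quality.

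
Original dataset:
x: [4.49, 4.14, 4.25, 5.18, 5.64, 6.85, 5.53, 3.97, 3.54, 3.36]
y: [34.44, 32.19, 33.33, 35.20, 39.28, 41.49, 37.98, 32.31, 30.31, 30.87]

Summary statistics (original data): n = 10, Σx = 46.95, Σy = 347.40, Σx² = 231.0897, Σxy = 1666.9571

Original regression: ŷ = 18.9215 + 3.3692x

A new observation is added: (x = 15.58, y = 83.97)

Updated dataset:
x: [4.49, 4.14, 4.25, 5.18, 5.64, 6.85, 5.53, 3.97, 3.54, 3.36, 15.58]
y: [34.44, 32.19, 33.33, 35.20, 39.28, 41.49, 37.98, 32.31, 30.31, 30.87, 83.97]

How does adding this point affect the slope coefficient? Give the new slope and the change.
Adding the point moves β₁ from 3.3692 to 4.4189, i.e. it increases by 1.0497 (+31.2%).

The new point has HIGH LEVERAGE: x = 15.58 is far from the original mean x̄ = 46.95/10 ≈ 4.70 (original range [3.36, 6.85]).

Step 1: Update the sums with the new point (n goes from 10 to 11)
Σx  = 46.95 + 15.58 = 62.53
Σy  = 347.40 + 83.97 = 431.37
Σx² = 231.0897 + 15.58² = 231.0897 + 242.7364 = 473.8261
Σxy = 1666.9571 + 15.58×83.97 = 1666.9571 + 1308.2526 = 2975.2097

Step 2: Recompute the slope with b₁ = (nΣxy − ΣxΣy) / (nΣx² − (Σx)²)
Numerator   = 11×2975.2097 − 62.53×431.37 = 32727.3067 − 26973.5661 = 5753.7406
Denominator = 11×473.8261 − 62.53² = 5212.0871 − 3910.0009 = 1302.0862
b₁(new) = 5753.7406 / 1302.0862 = 4.4189

(Same formula on the original sums: (10×1666.9571 − 46.95×347.40) / (10×231.0897 − 46.95²) = 359.1410 / 106.5945 = 3.3692, matching the given fit.)

Step 3: Change in slope
Δβ₁ = 4.4189 − 3.3692 = +1.0497
Relative change = +1.0497 / 3.3692 × 100% = +31.2%
→ the slope increases when the point is added.

A high-leverage point only changes the slope if it is off the original line; here y = 83.97 is above the original trend, so the slope increases.
In practice: check such a point for data-entry or measurement error; examine leverage (hᵢ) and Cook's distance rather than deleting it automatically.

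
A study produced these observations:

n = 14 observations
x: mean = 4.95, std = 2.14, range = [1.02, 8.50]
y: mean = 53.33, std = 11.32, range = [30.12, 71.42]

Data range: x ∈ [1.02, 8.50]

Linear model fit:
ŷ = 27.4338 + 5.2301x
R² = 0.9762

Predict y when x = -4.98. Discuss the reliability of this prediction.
ŷ = 1.3879, but this is extrapolation (below the data range [1.02, 8.50]) and may be unreliable.

Prediction calculation:
ŷ = 27.4338 + 5.2301 × (-4.98)
ŷ = 1.3879

Reliability:
- Data range: x ∈ [1.02, 8.50]
- Prediction point: x = -4.98 is 6.00 units below the observed range → this is EXTRAPOLATION, not interpolation

Why that matters here:
- R² describes fit only over the sampled x values; it says nothing about behaviour beyond them
- The linear relationship may not hold outside the observed range
- The standard error of prediction grows with (x − x̄)², and x = -4.98 is far from x̄ = 4.95

The R² = 0.9762 only validates the fit within [1.02, 8.50]; treat ŷ = 1.3879 with caution.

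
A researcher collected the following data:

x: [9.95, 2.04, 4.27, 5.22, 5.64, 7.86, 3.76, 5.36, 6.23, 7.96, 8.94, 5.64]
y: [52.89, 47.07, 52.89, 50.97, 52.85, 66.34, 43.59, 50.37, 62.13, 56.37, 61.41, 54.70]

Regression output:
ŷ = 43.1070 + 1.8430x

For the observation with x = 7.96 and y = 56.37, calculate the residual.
Residual = -1.4073

The residual is the difference between the actual value and the predicted value:

Residual = y - ŷ

Step 1: Calculate predicted value
ŷ = 43.1070 + 1.8430 × 7.96
ŷ = 57.7773

Step 2: Calculate residual
Residual = 56.37 - 57.7773
Residual = -1.4073

Sign check: y < ŷ, so the point is below the line and the fit overestimates here.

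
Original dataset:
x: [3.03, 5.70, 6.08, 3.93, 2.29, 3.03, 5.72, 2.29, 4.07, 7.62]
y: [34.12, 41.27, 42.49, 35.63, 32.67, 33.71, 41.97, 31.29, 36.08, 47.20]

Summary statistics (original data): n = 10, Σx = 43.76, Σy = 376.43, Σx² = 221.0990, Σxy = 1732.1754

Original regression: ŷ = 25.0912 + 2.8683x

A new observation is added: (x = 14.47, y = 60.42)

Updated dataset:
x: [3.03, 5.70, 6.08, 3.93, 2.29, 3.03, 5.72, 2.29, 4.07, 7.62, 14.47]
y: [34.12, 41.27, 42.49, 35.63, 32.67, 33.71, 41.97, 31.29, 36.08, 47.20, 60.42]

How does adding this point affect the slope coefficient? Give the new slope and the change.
New slope β₁ = 2.4047 versus 2.8683 before: a change of -0.4636 (-16.2%).

x = 14.47 lies well outside the original x-range [2.29, 7.62] (x̄ ≈ 4.38), so this observation has high leverage and can move the slope substantially.

Step 1: Update the sums with the new point (n goes from 10 to 11)
Σx  = 43.76 + 14.47 = 58.23
Σy  = 376.43 + 60.42 = 436.85
Σx² = 221.0990 + 14.47² = 221.0990 + 209.3809 = 430.4799
Σxy = 1732.1754 + 14.47×60.42 = 1732.1754 + 874.2774 = 2606.4528

Step 2: Recompute the slope with b₁ = (nΣxy − ΣxΣy) / (nΣx² − (Σx)²)
Numerator   = 11×2606.4528 − 58.23×436.85 = 28670.9808 − 25437.7755 = 3233.2053
Denominator = 11×430.4799 − 58.23² = 4735.2789 − 3390.7329 = 1344.5460
b₁(new) = 3233.2053 / 1344.5460 = 2.4047

(Same formula on the original sums: (10×1732.1754 − 43.76×376.43) / (10×221.0990 − 43.76²) = 849.1772 / 296.0524 = 2.8683, matching the given fit.)

Step 3: Change in slope
Δβ₁ = 2.4047 − 2.8683 = -0.4636
Relative change = -0.4636 / 2.8683 × 100% = -16.2%
→ the slope decreases when the point is added.

Because the point sits below the extension of the original line at a high-leverage x, it tilts the fit down.
In practice: check such a point for data-entry or measurement error; examine leverage (hᵢ) and Cook's distance rather than deleting it automatically.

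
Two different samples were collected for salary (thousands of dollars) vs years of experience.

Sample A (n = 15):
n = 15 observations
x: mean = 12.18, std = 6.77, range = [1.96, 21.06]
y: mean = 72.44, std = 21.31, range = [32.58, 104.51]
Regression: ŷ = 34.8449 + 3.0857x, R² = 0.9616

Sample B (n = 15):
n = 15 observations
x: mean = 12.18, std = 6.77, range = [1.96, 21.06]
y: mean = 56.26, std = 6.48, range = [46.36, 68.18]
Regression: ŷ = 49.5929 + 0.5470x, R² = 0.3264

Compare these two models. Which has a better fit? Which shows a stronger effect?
Model A has the better fit (R² = 0.9616 vs 0.3264). Model A shows the stronger effect (|β₁| = 3.0857 vs 0.5470).

Model Comparison:

Which explains more variance? (R²)
- Model A: R² = 0.9616 → 96.16% of variance in salary explained
- Model B: R² = 0.3264 → 32.64% of variance in salary explained
- 0.9616 > 0.3264 → Model A has the better fit

Which has the larger per-year effect? (|β₁|)
- Model A: β₁ = 3.0857 → predicted salary rises 3.0857 thousand dollars per additional year of experience
- Model B: β₁ = 0.5470 → predicted salary rises 0.5470 thousand dollars per additional year of experience
- |3.0857| > |0.5470| → Model A shows the stronger marginal effect

Notes:
- R² measures how tightly points cluster around the line; β₁ measures how steep the line is — they answer different questions.
- A steeper slope doesn't make a better model if the scatter around the line is large.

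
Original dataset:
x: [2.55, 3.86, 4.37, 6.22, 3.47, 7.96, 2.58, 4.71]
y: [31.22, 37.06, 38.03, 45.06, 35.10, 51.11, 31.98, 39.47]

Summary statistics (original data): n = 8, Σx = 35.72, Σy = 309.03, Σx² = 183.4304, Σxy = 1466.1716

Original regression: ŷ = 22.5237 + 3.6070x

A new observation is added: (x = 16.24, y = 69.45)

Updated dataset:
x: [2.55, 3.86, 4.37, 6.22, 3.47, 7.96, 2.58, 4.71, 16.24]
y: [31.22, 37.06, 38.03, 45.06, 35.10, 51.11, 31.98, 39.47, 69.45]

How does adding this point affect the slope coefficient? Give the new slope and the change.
Adding the point moves β₁ from 3.6070 to 2.7785, i.e. it decreases by 0.8285 (-23.0%).

The new point has HIGH LEVERAGE: x = 16.24 is far from the original mean x̄ = 35.72/8 ≈ 4.47 (original range [2.55, 7.96]).

Step 1: Update the sums with the new point (n goes from 8 to 9)
Σx  = 35.72 + 16.24 = 51.96
Σy  = 309.03 + 69.45 = 378.48
Σx² = 183.4304 + 16.24² = 183.4304 + 263.7376 = 447.1680
Σxy = 1466.1716 + 16.24×69.45 = 1466.1716 + 1127.8680 = 2594.0396

Step 2: Recompute the slope with b₁ = (nΣxy − ΣxΣy) / (nΣx² − (Σx)²)
Numerator   = 9×2594.0396 − 51.96×378.48 = 23346.3564 − 19665.8208 = 3680.5356
Denominator = 9×447.1680 − 51.96² = 4024.5120 − 2699.8416 = 1324.6704
b₁(new) = 3680.5356 / 1324.6704 = 2.7785

(Same formula on the original sums: (8×1466.1716 − 35.72×309.03) / (8×183.4304 − 35.72²) = 690.8212 / 191.5248 = 3.6070, matching the given fit.)

Step 3: Change in slope
Δβ₁ = 2.7785 − 3.6070 = -0.8285
Relative change = -0.8285 / 3.6070 × 100% = -23.0%
→ the slope decreases when the point is added.

A high-leverage point only changes the slope if it is off the original line; here y = 69.45 is below the original trend, so the slope decreases.
In practice: examine leverage (hᵢ) and Cook's distance rather than deleting it automatically.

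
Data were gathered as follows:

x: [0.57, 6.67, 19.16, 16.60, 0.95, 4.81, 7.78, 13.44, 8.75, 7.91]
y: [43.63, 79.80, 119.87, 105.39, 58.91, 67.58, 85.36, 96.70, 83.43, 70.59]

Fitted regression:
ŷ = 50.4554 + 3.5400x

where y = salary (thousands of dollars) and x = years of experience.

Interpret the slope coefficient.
An increase of one year in experience is associated with a 3.5400 thousand dollars increase in predicted salary.

The slope β₁ = 3.5400 gives the rate at which the fitted salary changes with experience.

Interpretation:
- Experience up by 1 year → predicted salary increases by 3.5400 thousand dollars
- The effect is assumed constant over the observed range of x (linearity)

(β₀ = 50.4554 is the fitted value at x = 0 and is not part of the slope interpretation.)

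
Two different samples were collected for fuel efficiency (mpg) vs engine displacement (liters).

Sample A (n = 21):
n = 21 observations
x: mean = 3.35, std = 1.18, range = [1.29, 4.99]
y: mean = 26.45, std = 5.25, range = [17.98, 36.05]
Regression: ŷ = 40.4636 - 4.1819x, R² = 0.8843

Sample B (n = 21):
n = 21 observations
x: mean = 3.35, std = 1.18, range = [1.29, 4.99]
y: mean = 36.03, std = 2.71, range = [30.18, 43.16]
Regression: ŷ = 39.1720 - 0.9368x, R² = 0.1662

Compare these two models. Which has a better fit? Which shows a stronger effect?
Model A has the better fit (R² = 0.8843 vs 0.1662). Model A shows the stronger effect (|β₁| = 4.1819 vs 0.9368).

Model Comparison:

Which explains more variance? (R²)
- Model A: R² = 0.8843 → 88.43% of variance in fuel efficiency explained
- Model B: R² = 0.1662 → 16.62% of variance in fuel efficiency explained
- 0.8843 > 0.1662 → Model A has the better fit

Which has the larger per-liter effect? (|β₁|)
- Model A: β₁ = -4.1819 → predicted fuel efficiency falls 4.1819 mpg per additional liter of engine displacement
- Model B: β₁ = -0.9368 → predicted fuel efficiency falls 0.9368 mpg per additional liter of engine displacement
- |-4.1819| > |-0.9368| → Model A shows the stronger marginal effect

Notes:
- A steeper slope doesn't make a better model if the scatter around the line is large.
- R² measures how tightly points cluster around the line; β₁ measures how steep the line is — they answer different questions.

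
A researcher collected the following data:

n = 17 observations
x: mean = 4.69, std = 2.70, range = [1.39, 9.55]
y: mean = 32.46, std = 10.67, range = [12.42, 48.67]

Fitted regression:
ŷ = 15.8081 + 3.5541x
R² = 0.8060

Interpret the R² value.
About 80.60% of the variability in y is accounted for by the regression on x (R² = 0.8060) — a strong linear fit.

The coefficient of determination R² is the fraction of the total variation in y that the fitted line accounts for.

Here R² = 0.8060:
- Explained: 80.60% of the variation in y
- Unexplained (residual): 100% − 80.60% = 19.40%
- Rule of thumb (below 0.3 weak; 0.3 to below 0.7 moderate; 0.7 and above strong) → strong

Calculation: R² = 1 − (SS_res / SS_tot), where SS_res is the sum of squared residuals and SS_tot the total sum of squares.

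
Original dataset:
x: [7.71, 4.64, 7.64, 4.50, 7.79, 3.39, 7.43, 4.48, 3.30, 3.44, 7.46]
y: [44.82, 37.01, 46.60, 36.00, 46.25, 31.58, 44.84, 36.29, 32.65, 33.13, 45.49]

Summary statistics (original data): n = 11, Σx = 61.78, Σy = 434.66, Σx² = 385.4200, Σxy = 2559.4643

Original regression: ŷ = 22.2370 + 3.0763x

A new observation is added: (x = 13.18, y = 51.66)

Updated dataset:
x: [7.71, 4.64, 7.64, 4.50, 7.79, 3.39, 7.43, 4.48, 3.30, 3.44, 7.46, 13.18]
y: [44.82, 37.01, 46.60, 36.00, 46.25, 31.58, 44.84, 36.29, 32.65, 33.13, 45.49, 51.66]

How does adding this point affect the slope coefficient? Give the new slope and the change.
The slope changes from 3.0763 to 2.2278 (change of -0.8485, or -27.6%).

The new point has HIGH LEVERAGE: x = 13.18 is far from the original mean x̄ = 61.78/11 ≈ 5.62 (original range [3.30, 7.79]).

Step 1: Update the sums with the new point (n goes from 11 to 12)
Σx  = 61.78 + 13.18 = 74.96
Σy  = 434.66 + 51.66 = 486.32
Σx² = 385.4200 + 13.18² = 385.4200 + 173.7124 = 559.1324
Σxy = 2559.4643 + 13.18×51.66 = 2559.4643 + 680.8788 = 3240.3431

Step 2: Recompute the slope with b₁ = (nΣxy − ΣxΣy) / (nΣx² − (Σx)²)
Numerator   = 12×3240.3431 − 74.96×486.32 = 38884.1172 − 36454.5472 = 2429.5700
Denominator = 12×559.1324 − 74.96² = 6709.5888 − 5619.0016 = 1090.5872
b₁(new) = 2429.5700 / 1090.5872 = 2.2278

(Same formula on the original sums: (11×2559.4643 − 61.78×434.66) / (11×385.4200 − 61.78²) = 1300.8125 / 422.8516 = 3.0763, matching the given fit.)

Step 3: Change in slope
Δβ₁ = 2.2278 − 3.0763 = -0.8485
Relative change = -0.8485 / 3.0763 × 100% = -27.6%
→ the slope decreases when the point is added.

A high-leverage point only changes the slope if it is off the original line; here y = 51.66 is below the original trend, so the slope decreases.
In practice: refit with and without it and report both if conclusions differ; investigate whether it comes from the same population as the rest of the sample.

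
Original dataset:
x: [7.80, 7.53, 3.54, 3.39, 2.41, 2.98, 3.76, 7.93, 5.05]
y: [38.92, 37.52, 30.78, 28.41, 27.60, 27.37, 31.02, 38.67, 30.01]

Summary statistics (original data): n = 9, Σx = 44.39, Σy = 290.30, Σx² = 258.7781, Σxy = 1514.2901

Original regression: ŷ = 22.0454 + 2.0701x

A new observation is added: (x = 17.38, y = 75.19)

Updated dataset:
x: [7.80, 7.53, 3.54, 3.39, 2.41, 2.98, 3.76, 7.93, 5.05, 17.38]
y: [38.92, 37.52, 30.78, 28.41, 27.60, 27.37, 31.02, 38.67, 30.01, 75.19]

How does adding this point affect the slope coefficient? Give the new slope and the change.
Adding the point moves β₁ from 2.0701 to 3.1427, i.e. it increases by 1.0726 (+51.8%).

x = 17.38 lies well outside the original x-range [2.41, 7.93] (x̄ ≈ 4.93), so this observation has high leverage and can move the slope substantially.

Step 1: Update the sums with the new point (n goes from 9 to 10)
Σx  = 44.39 + 17.38 = 61.77
Σy  = 290.30 + 75.19 = 365.49
Σx² = 258.7781 + 17.38² = 258.7781 + 302.0644 = 560.8425
Σxy = 1514.2901 + 17.38×75.19 = 1514.2901 + 1306.8022 = 2821.0923

Step 2: Recompute the slope with b₁ = (nΣxy − ΣxΣy) / (nΣx² − (Σx)²)
Numerator   = 10×2821.0923 − 61.77×365.49 = 28210.9230 − 22576.3173 = 5634.6057
Denominator = 10×560.8425 − 61.77² = 5608.4250 − 3815.5329 = 1792.8921
b₁(new) = 5634.6057 / 1792.8921 = 3.1427

(Same formula on the original sums: (9×1514.2901 − 44.39×290.30) / (9×258.7781 − 44.39²) = 742.1939 / 358.5308 = 2.0701, matching the given fit.)

Step 3: Change in slope
Δβ₁ = 3.1427 − 2.0701 = +1.0726
Relative change = +1.0726 / 2.0701 × 100% = +51.8%
→ the slope increases when the point is added.

Because the point sits above the extension of the original line at a high-leverage x, it tilts the fit up.
In practice: examine leverage (hᵢ) and Cook's distance rather than deleting it automatically; investigate whether it comes from the same population as the rest of the sample.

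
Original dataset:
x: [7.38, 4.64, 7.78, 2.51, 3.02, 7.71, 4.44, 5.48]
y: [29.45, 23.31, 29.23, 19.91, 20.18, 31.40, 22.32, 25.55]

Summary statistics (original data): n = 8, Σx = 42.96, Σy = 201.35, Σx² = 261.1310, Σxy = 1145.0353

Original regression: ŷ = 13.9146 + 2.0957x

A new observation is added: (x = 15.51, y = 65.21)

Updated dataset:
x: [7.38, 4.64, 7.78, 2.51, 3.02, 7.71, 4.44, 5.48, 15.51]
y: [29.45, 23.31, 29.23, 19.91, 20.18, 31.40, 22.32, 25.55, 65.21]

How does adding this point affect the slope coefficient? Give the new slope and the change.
Adding the point moves β₁ from 2.0957 to 3.4859, i.e. it increases by 1.3902 (+66.3%).

The new point has HIGH LEVERAGE: x = 15.51 is far from the original mean x̄ = 42.96/8 ≈ 5.37 (original range [2.51, 7.78]).

Step 1: Update the sums with the new point (n goes from 8 to 9)
Σx  = 42.96 + 15.51 = 58.47
Σy  = 201.35 + 65.21 = 266.56
Σx² = 261.1310 + 15.51² = 261.1310 + 240.5601 = 501.6911
Σxy = 1145.0353 + 15.51×65.21 = 1145.0353 + 1011.4071 = 2156.4424

Step 2: Recompute the slope with b₁ = (nΣxy − ΣxΣy) / (nΣx² − (Σx)²)
Numerator   = 9×2156.4424 − 58.47×266.56 = 19407.9816 − 15585.7632 = 3822.2184
Denominator = 9×501.6911 − 58.47² = 4515.2199 − 3418.7409 = 1096.4790
b₁(new) = 3822.2184 / 1096.4790 = 3.4859

(Same formula on the original sums: (8×1145.0353 − 42.96×201.35) / (8×261.1310 − 42.96²) = 510.2864 / 243.4864 = 2.0957, matching the given fit.)

Step 3: Change in slope
Δβ₁ = 3.4859 − 2.0957 = +1.3902
Relative change = +1.3902 / 2.0957 × 100% = +66.3%
→ the slope increases when the point is added.

A high-leverage point only changes the slope if it is off the original line; here y = 65.21 is above the original trend, so the slope increases.
In practice: refit with and without it and report both if conclusions differ; investigate whether it comes from the same population as the rest of the sample.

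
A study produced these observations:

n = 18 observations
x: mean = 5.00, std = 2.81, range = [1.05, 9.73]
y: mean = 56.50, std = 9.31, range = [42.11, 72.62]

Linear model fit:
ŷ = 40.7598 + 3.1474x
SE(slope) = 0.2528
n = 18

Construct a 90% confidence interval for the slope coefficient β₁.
The 90% CI for β₁ is (2.7060, 3.5888)

Confidence interval for the slope:

The 90% CI for β₁ is: β̂₁ ± t*(α/2, n-2) × SE(β̂₁)

Step 1: Find critical t-value
- Confidence level = 0.9
- Degrees of freedom = n - 2 = 18 - 2 = 16
- t*(α/2, 16) = 1.7459

Step 2: Calculate margin of error
Margin = 1.7459 × 0.2528 = 0.4414

Step 3: Construct interval
CI = 3.1474 ± 0.4414
CI = (2.7060, 3.5888)

Interpretation: intervals built this way capture the true β₁ in 90% of repeated samples; here the plausible range for the per-unit effect of x on y is 2.7060 to 3.5888.
The interval does not include 0, suggesting a significant linear relationship.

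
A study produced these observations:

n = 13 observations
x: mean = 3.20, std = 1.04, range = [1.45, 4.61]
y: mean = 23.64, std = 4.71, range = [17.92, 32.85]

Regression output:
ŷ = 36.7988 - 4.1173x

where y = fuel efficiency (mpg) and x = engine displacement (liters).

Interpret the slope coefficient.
On average, fuel efficiency is about 4.1173 mpg lower for every extra liter of engine displacement.

The slope coefficient β₁ = -4.1173 represents the marginal effect of engine displacement on fuel efficiency.

Interpretation:
- Engine displacement up by 1 liter → predicted fuel efficiency decreases by 4.1173 mpg
- This is a linear approximation: the same per-unit change is assumed across the whole observed x range

(β₀ = 36.7988 is the fitted value at x = 0 and is not part of the slope interpretation.)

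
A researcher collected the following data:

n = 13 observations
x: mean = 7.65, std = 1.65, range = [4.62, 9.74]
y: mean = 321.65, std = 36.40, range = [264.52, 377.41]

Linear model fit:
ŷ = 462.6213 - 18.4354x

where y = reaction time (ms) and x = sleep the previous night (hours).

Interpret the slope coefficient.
An increase of one hour in sleep is associated with a 18.4354 ms decrease in predicted reaction time.

The slope β₁ = -18.4354 gives the rate at which the fitted reaction time changes with sleep.

Interpretation:
- Sleep up by 1 hour → predicted reaction time decreases by 18.4354 ms
- This is a linear approximation: the same per-unit change is assumed across the whole observed x range

The intercept β₀ = 462.6213 is the predicted reaction time when sleep = 0; since the smallest observed x is 4.62, this is an extrapolation and mainly anchors the line.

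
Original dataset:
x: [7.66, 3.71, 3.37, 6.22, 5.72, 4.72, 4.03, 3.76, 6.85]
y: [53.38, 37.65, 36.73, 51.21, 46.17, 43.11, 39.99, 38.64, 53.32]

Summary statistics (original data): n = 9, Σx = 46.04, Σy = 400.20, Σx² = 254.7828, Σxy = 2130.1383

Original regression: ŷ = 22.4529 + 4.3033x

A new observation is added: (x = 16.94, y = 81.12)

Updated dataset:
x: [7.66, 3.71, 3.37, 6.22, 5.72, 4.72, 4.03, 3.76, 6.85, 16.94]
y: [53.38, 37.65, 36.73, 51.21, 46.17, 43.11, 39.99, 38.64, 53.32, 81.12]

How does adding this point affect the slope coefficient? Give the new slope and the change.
New slope β₁ = 3.2596 versus 4.3033 before: a change of -1.0437 (-24.3%).

The new point has HIGH LEVERAGE: x = 16.94 is far from the original mean x̄ = 46.04/9 ≈ 5.12 (original range [3.37, 7.66]).

Step 1: Update the sums with the new point (n goes from 9 to 10)
Σx  = 46.04 + 16.94 = 62.98
Σy  = 400.20 + 81.12 = 481.32
Σx² = 254.7828 + 16.94² = 254.7828 + 286.9636 = 541.7464
Σxy = 2130.1383 + 16.94×81.12 = 2130.1383 + 1374.1728 = 3504.3111

Step 2: Recompute the slope with b₁ = (nΣxy − ΣxΣy) / (nΣx² − (Σx)²)
Numerator   = 10×3504.3111 − 62.98×481.32 = 35043.1110 − 30313.5336 = 4729.5774
Denominator = 10×541.7464 − 62.98² = 5417.4640 − 3966.4804 = 1450.9836
b₁(new) = 4729.5774 / 1450.9836 = 3.2596

(Same formula on the original sums: (9×2130.1383 − 46.04×400.20) / (9×254.7828 − 46.04²) = 746.0367 / 173.3636 = 4.3033, matching the given fit.)

Step 3: Change in slope
Δβ₁ = 3.2596 − 4.3033 = -1.0437
Relative change = -1.0437 / 4.3033 × 100% = -24.3%
→ the slope decreases when the point is added.

Because the point sits below the extension of the original line at a high-leverage x, it tilts the fit down.
In practice: investigate whether it comes from the same population as the rest of the sample; check such a point for data-entry or measurement error.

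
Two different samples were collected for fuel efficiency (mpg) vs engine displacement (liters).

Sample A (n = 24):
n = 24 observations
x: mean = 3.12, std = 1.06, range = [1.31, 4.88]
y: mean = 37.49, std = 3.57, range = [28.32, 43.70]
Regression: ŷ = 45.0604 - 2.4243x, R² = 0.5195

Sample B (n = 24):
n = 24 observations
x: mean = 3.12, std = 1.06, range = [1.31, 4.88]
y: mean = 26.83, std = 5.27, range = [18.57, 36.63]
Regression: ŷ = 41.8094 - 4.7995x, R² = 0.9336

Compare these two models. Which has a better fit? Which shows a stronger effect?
Model B has the better fit (R² = 0.9336 vs 0.5195). Model B shows the stronger effect (|β₁| = 4.7995 vs 2.4243).

Model Comparison:

Goodness of fit (R²):
- Model A: R² = 0.5195 → 51.95% of variance in fuel efficiency explained
- Model B: R² = 0.9336 → 93.36% of variance in fuel efficiency explained
- 0.9336 > 0.5195 → Model B has the better fit

Strength of effect — compare |β₁|:
- Model A: β₁ = -2.4243 → predicted fuel efficiency falls 2.4243 mpg per additional liter of engine displacement
- Model B: β₁ = -4.7995 → predicted fuel efficiency falls 4.7995 mpg per additional liter of engine displacement
- |-2.4243| < |-4.7995| → Model B shows the stronger marginal effect

Note: The two samples could reflect different populations, time periods, or measurement quality.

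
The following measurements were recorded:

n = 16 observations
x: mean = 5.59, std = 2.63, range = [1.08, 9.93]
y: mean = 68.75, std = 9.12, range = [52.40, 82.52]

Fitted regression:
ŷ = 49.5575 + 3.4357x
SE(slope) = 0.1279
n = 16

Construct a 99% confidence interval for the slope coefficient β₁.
The 99% CI for β₁ is (3.0550, 3.8164)

Confidence interval for the slope:

The 99% CI for β₁ is: β̂₁ ± t*(α/2, n-2) × SE(β̂₁)

Step 1: Find critical t-value
- Confidence level = 0.99
- Degrees of freedom = n - 2 = 16 - 2 = 14
- t*(α/2, 14) = 2.9768

Step 2: Calculate margin of error
Margin = 2.9768 × 0.1279 = 0.3807

Step 3: Construct interval
CI = 3.4357 ± 0.3807
CI = (3.0550, 3.8164)

Interpretation: We are 99% confident that the true slope β₁ lies between 3.0550 and 3.8164.
Since 0 is outside the interval, a two-sided test at α = 0.01 would reject H₀: β₁ = 0.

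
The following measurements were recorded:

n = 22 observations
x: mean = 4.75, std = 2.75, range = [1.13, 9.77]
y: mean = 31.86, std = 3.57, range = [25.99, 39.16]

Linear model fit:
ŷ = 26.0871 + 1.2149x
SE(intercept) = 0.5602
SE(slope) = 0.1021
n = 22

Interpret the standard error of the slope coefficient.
SE(β̂₁) = 0.1021 is the estimated standard deviation of the slope estimate across repeated samples; relative to β̂₁ = 1.2149 that is 8.4%, a precise estimate.

SE(β̂₁) = 0.1021 says: if we drew many samples of n = 22 from the same population and refit each time, the fitted slopes would scatter with a standard deviation of roughly 0.1021 around the true β₁.

Relative precision:
- SE / |β̂₁| = 0.1021 / 1.2149 = 8.4%
- Rule of thumb (under 20%: precise; 20% to under 50%: moderately precise; 50% or more: imprecise) → precise

Rough 95% range (±2 SE): 1.2149 ± 0.2042 → (1.0107, 1.4191).

What drives SE(β̂₁): larger n (here n = 22) → smaller SE; wider spread of x values → smaller SE.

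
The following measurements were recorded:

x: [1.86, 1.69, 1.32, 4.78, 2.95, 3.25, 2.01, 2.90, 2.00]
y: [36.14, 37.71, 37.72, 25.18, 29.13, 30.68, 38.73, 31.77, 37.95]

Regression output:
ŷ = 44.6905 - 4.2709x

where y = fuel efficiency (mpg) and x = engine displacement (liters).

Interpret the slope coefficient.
An increase of one liter in engine displacement is associated with a 4.2709 mpg decrease in predicted fuel efficiency.

β₁ = -4.2709 is the change in predicted fuel efficiency (mpg) per additional liter of engine displacement.

Interpretation:
- Engine displacement up by 1 liter → predicted fuel efficiency decreases by 4.2709 mpg
- This is a linear approximation: the same per-unit change is assumed across the whole observed x range
- The slope describes association in these data, not necessarily a causal effect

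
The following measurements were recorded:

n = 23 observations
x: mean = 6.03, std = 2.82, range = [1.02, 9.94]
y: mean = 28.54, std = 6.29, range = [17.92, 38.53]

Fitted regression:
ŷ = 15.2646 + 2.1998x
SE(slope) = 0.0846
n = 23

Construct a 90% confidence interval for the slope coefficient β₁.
The 90% CI for β₁ is (2.0542, 2.3454)

Confidence interval for the slope:

The 90% CI for β₁ is: β̂₁ ± t*(α/2, n-2) × SE(β̂₁)

Step 1: Find critical t-value
- Confidence level = 0.9
- Degrees of freedom = n - 2 = 23 - 2 = 21
- t*(α/2, 21) = 1.7207

Step 2: Calculate margin of error
Margin = 1.7207 × 0.0846 = 0.1456

Step 3: Construct interval
CI = 2.1998 ± 0.1456
CI = (2.0542, 2.3454)

Interpretation: We are 90% confident that the true slope β₁ lies between 2.0542 and 2.3454.
Since 0 is outside the interval, a two-sided test at α = 0.10 would reject H₀: β₁ = 0.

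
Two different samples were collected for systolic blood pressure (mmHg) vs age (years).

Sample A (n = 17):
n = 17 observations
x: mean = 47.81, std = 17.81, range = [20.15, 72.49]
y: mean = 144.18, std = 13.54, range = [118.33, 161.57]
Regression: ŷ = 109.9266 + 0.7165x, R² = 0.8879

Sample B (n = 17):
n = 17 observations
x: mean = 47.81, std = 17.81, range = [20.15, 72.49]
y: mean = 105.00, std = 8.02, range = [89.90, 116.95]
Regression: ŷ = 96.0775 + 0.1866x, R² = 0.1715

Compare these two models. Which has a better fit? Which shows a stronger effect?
Model A has the better fit (R² = 0.8879 vs 0.1715). Model A shows the stronger effect (|β₁| = 0.7165 vs 0.1866).

Model Comparison:

Goodness of fit (R²):
- Model A: R² = 0.8879 → 88.79% of variance in blood pressure explained
- Model B: R² = 0.1715 → 17.15% of variance in blood pressure explained
- 0.8879 > 0.1715 → Model A has the better fit

Strength of effect — compare |β₁|:
- Model A: β₁ = 0.7165 → predicted blood pressure rises 0.7165 mmHg per additional year of age
- Model B: β₁ = 0.1866 → predicted blood pressure rises 0.1866 mmHg per additional year of age
- |0.7165| > |0.1866| → Model A shows the stronger marginal effect

Notes:
- A steeper slope doesn't make a better model if the scatter around the line is large.
- R² measures how tightly points cluster around the line; β₁ measures how steep the line is — they answer different questions.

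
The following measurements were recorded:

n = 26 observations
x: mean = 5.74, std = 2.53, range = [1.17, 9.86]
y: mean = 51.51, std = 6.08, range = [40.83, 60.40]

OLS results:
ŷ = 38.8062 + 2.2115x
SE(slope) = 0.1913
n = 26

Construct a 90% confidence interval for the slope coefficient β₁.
The 90% CI for β₁ is (1.8842, 2.5388)

Confidence interval for the slope:

The 90% CI for β₁ is: β̂₁ ± t*(α/2, n-2) × SE(β̂₁)

Step 1: Find critical t-value
- Confidence level = 0.9
- Degrees of freedom = n - 2 = 26 - 2 = 24
- t*(α/2, 24) = 1.7109

Step 2: Calculate margin of error
Margin = 1.7109 × 0.1913 = 0.3273

Step 3: Construct interval
CI = 2.2115 ± 0.3273
CI = (1.8842, 2.5388)

Interpretation: each one-unit increase in x is associated with a change in mean y of between 1.8842 and 2.5388, with 90% confidence.
Both endpoints are positive, so the data support a genuinely positive slope at this confidence level.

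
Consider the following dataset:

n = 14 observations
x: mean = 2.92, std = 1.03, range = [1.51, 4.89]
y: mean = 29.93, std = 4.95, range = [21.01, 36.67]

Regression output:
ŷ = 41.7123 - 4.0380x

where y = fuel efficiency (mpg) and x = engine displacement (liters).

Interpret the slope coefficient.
An increase of one liter in engine displacement is associated with a 4.0380 mpg decrease in predicted fuel efficiency.

The slope β₁ = -4.0380 gives the rate at which the fitted fuel efficiency changes with engine displacement.

Interpretation:
- Engine displacement up by 1 liter → predicted fuel efficiency decreases by 4.0380 mpg
- This is a linear approximation: the same per-unit change is assumed across the whole observed x range

(β₀ = 41.7123 is the fitted value at x = 0 and is not part of the slope interpretation.)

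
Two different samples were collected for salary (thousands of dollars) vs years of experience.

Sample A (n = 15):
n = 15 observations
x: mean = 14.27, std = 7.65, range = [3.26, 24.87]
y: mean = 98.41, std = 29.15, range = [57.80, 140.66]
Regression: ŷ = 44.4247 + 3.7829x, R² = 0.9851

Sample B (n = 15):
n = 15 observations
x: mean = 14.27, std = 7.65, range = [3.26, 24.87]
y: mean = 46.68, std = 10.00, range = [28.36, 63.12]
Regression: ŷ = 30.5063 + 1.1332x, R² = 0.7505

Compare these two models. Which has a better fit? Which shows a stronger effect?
Model A has the better fit (R² = 0.9851 vs 0.7505). Model A shows the stronger effect (|β₁| = 3.7829 vs 1.1332).

Model Comparison:

Goodness of fit (R²):
- Model A: R² = 0.9851 → 98.51% of variance in salary explained
- Model B: R² = 0.7505 → 75.05% of variance in salary explained
- 0.9851 > 0.7505 → Model A has the better fit

Strength of effect — compare |β₁|:
- Model A: β₁ = 3.7829 → predicted salary rises 3.7829 thousand dollars per additional year of experience
- Model B: β₁ = 1.1332 → predicted salary rises 1.1332 thousand dollars per additional year of experience
- |3.7829| > |1.1332| → Model A shows the stronger marginal effect

Note: The two samples could reflect different populations, time periods, or measurement quality.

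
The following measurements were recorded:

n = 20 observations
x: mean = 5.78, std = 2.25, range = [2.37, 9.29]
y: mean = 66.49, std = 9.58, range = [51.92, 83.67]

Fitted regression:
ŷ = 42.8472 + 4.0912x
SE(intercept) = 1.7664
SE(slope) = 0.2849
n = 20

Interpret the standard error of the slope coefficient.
SE(slope) = 0.2849 measures the uncertainty in the estimated slope. The coefficient is estimated precisely (SE/|β̂₁| = 7.0%).

SE(β̂₁) = 0.2849 says: if we drew many samples of n = 20 from the same population and refit each time, the fitted slopes would scatter with a standard deviation of roughly 0.2849 around the true β₁.

Relative precision:
- SE / |β̂₁| = 0.2849 / 4.0912 = 7.0%
- Rule of thumb (under 20%: precise; 20% to under 50%: moderately precise; 50% or more: imprecise) → precise

Link to the t-test: t = β̂₁ / SE(β̂₁) = 4.0912 / 0.2849 = 14.3601, the statistic for H₀: β₁ = 0.

What drives SE(β̂₁): larger n (here n = 20) → smaller SE; more residual scatter → larger SE; wider spread of x values → smaller SE.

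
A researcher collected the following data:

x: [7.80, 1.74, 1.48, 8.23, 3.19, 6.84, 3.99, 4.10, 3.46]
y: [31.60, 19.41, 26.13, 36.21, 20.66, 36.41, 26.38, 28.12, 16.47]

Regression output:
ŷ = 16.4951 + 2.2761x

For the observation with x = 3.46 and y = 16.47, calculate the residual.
Residual = -7.9004

The residual is the difference between the actual value and the predicted value:

Residual = y - ŷ

Step 1: Calculate predicted value
ŷ = 16.4951 + 2.2761 × 3.46
ŷ = 24.3704

Step 2: Calculate residual
Residual = 16.47 - 24.3704
Residual = -7.9004

Sign check: y < ŷ, so the point is below the line and the fit overestimates here.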